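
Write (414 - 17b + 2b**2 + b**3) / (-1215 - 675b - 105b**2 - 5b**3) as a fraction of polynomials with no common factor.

(-46 + 7b - b**2)/(135 + 60b + 5b**2)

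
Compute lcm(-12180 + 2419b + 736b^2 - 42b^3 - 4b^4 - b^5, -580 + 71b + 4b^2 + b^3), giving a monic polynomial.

-60900 + 24275b + 1261b^2 - 946b^3 + 22b^4 - b^5 + b^6

Repeated division with remainder:
  -b^5 - 4b^4 - 42b^3 + 736b^2 + 2419b - 12180 = (-b^2 + 29)(b^3 + 4b^2 + 71b - 580) + (40b^2 + 360b + 4640)
  b^3 + 4b^2 + 71b - 580 = ((1/40)b - 1/8)(40b^2 + 360b + 4640) + (0)
Last nonzero remainder: 40b^2 + 360b + 4640. Dividing through by 40 gives the monic gcd b^2 + 9b + 116.
Then lcm(f, g) = f·g / gcd(f, g); expanding and making the result monic gives the answer.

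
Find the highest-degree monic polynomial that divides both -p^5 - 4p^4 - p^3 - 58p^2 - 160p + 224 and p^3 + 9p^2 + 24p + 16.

p^2 + 8p + 16

By polynomial division,
  -p^5 - 4p^4 - p^3 - 58p^2 - 160p + 224 = (-p^2 + 5p - 22)(p^3 + 9p^2 + 24p + 16) + (36p^2 + 288p + 576)
  p^3 + 9p^2 + 24p + 16 = ((1/36)p + 1/36)(36p^2 + 288p + 576) + (0)
Last nonzero remainder: 36p^2 + 288p + 576. Dividing through by 36 gives the monic gcd p^2 + 8p + 16.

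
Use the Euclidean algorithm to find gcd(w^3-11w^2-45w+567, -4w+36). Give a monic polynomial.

w-9

Repeated division with remainder:
  w^3-11w^2-45w+567 = (-(1/4)w^2+(1/2)w+63/4)(-4w+36) + (0)
Last nonzero remainder: -4w+36. Dividing through by -4 gives the monic gcd w-9.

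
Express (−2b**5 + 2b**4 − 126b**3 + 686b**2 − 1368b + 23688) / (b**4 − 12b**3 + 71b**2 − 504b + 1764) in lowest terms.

(−2b**2 − 8b − 94)/(b − 7)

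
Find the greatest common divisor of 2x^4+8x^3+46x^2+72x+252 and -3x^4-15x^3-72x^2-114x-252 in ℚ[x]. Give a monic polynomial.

x^2+4x+14

Euclidean algorithm in ℚ[x]:
  2x^4+8x^3+46x^2+72x+252 = (-2/3)(-3x^4-15x^3-72x^2-114x-252) + (-2x^3-2x^2-4x+84)
  -3x^4-15x^3-72x^2-114x-252 = ((3/2)x+6)(-2x^3-2x^2-4x+84) + (-54x^2-216x-756)
  -2x^3-2x^2-4x+84 = ((1/27)x-1/9)(-54x^2-216x-756) + (0)
Last nonzero remainder: -54x^2-216x-756. Dividing through by -54 gives the monic gcd x^2+4x+14.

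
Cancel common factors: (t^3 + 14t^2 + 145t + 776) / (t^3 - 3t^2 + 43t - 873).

(t + 8)/(t - 9)

By polynomial division,
  t^3 + 14t^2 + 145t + 776 = (t^3 - 3t^2 + 43t - 873) + (17t^2 + 102t + 1649)
  t^3 - 3t^2 + 43t - 873 = ((1/17)t - 9/17)(17t^2 + 102t + 1649) + (0)
Last nonzero remainder: 17t^2 + 102t + 1649. Dividing through by 17 gives the monic gcd t^2 + 6t + 97.
Cancel t^2 + 6t + 97 from numerator and denominator to get the reduced form.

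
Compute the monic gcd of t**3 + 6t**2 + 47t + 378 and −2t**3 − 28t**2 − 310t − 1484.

Apply the Euclidean algorithm:
  t**3 + 6t**2 + 47t + 378 = (−1/2)(−2t**3 − 28t**2 − 310t − 1484) + (−8t**2 − 108t − 364)
  −2t**3 − 28t**2 − 310t − 1484 = ((1/4)t + 1/8)(−8t**2 − 108t − 364) + (−(411/2)t − 2877/2)
  −8t**2 − 108t − 364 = ((16/411)t + 104/411)(−(411/2)t − 2877/2) + (0)
Last nonzero remainder: −(411/2)t − 2877/2. Dividing through by −411/2 gives the monic gcd t + 7.

t + 7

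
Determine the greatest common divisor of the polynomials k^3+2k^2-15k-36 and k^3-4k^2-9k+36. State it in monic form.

k^2-k-12

Apply the Euclidean algorithm:
  k^3+2k^2-15k-36 = (k^3-4k^2-9k+36) + (6k^2-6k-72)
  k^3-4k^2-9k+36 = ((1/6)k-1/2)(6k^2-6k-72) + (0)
Last nonzero remainder: 6k^2-6k-72. Dividing through by 6 gives the monic gcd k^2-k-12.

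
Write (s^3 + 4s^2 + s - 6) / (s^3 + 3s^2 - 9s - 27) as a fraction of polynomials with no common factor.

(s^2 + s - 2)/(s^2 - 9)

Repeated division with remainder:
  s^3 + 4s^2 + s - 6 = (s^3 + 3s^2 - 9s - 27) + (s^2 + 10s + 21)
  s^3 + 3s^2 - 9s - 27 = (s - 7)(s^2 + 10s + 21) + (40s + 120)
  s^2 + 10s + 21 = ((1/40)s + 7/40)(40s + 120) + (0)
Last nonzero remainder: 40s + 120. Dividing through by 40 gives the monic gcd s + 3.
Cancel s + 3 from numerator and denominator to get the reduced form.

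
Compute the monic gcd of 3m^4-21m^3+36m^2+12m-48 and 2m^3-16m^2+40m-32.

Apply the Euclidean algorithm:
  3m^4-21m^3+36m^2+12m-48 = ((3/2)m+3/2)(2m^3-16m^2+40m-32) + (0)
Last nonzero remainder: 2m^3-16m^2+40m-32. Dividing through by 2 gives the monic gcd m^3-8m^2+20m-16.

m^3-8m^2+20m-16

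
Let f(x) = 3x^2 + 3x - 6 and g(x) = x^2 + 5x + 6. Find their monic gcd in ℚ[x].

x + 2

Apply the Euclidean algorithm:
  3x^2 + 3x - 6 = (3)(x^2 + 5x + 6) + (-12x - 24)
  x^2 + 5x + 6 = (-(1/12)x - 1/4)(-12x - 24) + (0)
Last nonzero remainder: -12x - 24. Dividing through by -12 gives the monic gcd x + 2.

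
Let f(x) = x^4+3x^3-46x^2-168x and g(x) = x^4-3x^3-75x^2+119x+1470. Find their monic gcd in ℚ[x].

x^2-x-42

Repeated division with remainder:
  x^4+3x^3-46x^2-168x = (x^4-3x^3-75x^2+119x+1470) + (6x^3+29x^2-287x-1470)
  x^4-3x^3-75x^2+119x+1470 = ((1/6)x-47/36)(6x^3+29x^2-287x-1470) + ((385/36)x^2-(385/36)x-2695/6)
  6x^3+29x^2-287x-1470 = ((216/385)x+36/11)((385/36)x^2-(385/36)x-2695/6) + (0)
Last nonzero remainder: (385/36)x^2-(385/36)x-2695/6. Dividing through by 385/36 gives the monic gcd x^2-x-42.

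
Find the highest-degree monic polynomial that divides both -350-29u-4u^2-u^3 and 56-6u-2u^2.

Repeated division with remainder:
  -u^3-4u^2-29u-350 = ((1/2)u+1/2)(-2u^2-6u+56) + (-54u-378)
  -2u^2-6u+56 = ((1/27)u-4/27)(-54u-378) + (0)
Last nonzero remainder: -54u-378. Dividing through by -54 gives the monic gcd u+7.

7+u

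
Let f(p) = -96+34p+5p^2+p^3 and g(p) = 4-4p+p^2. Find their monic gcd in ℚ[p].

Repeated division with remainder:
  p^3+5p^2+34p-96 = (p+9)(p^2-4p+4) + (66p-132)
  p^2-4p+4 = ((1/66)p-1/33)(66p-132) + (0)
Last nonzero remainder: 66p-132. Dividing through by 66 gives the monic gcd p-2.

-2+p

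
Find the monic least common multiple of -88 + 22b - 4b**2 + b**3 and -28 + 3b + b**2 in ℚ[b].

-616 + 66b - 6b**2 + 3b**3 + b**4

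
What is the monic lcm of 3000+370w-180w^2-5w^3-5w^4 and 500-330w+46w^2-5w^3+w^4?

Repeated division with remainder:
  -5w^4-5w^3-180w^2+370w+3000 = (-5)(w^4-5w^3+46w^2-330w+500) + (-30w^3+50w^2-1280w+5500)
  w^4-5w^3+46w^2-330w+500 = (-(1/30)w+1/9)(-30w^3+50w^2-1280w+5500) + (-(20/9)w^2-(40/9)w-1000/9)
  -30w^3+50w^2-1280w+5500 = ((27/2)w-99/2)(-(20/9)w^2-(40/9)w-1000/9) + (0)
Last nonzero remainder: -(20/9)w^2-(40/9)w-1000/9. Dividing through by -20/9 gives the monic gcd w^2+2w+50.
Then lcm(f, g) = f·g / gcd(f, g); expanding and making the result monic gives the answer.

-6000+3460w+278w^2-316w^3+39w^4-6w^5+w^6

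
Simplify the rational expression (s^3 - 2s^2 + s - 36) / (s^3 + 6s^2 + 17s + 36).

(s - 4)/(s + 4)

By polynomial division,
  s^3 - 2s^2 + s - 36 = (s^3 + 6s^2 + 17s + 36) + (-8s^2 - 16s - 72)
  s^3 + 6s^2 + 17s + 36 = (-(1/8)s - 1/2)(-8s^2 - 16s - 72) + (0)
Last nonzero remainder: -8s^2 - 16s - 72. Dividing through by -8 gives the monic gcd s^2 + 2s + 9.
Cancel s^2 + 2s + 9 from numerator and denominator to get the reduced form.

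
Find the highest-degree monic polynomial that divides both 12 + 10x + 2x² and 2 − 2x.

1

Euclidean algorithm in ℚ[x]:
  2x² + 10x + 12 = (−x − 6)(−2x + 2) + (24)
  −2x + 2 = (−(1/12)x + 1/12)(24) + (0)
The last nonzero remainder is the constant 24, so the polynomials are coprime and gcd = 1.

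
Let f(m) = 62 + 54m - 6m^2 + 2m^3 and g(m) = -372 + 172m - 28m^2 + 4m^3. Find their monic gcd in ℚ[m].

31 - 4m + m^2

Apply the Euclidean algorithm:
  2m^3 - 6m^2 + 54m + 62 = (1/2)(4m^3 - 28m^2 + 172m - 372) + (8m^2 - 32m + 248)
  4m^3 - 28m^2 + 172m - 372 = ((1/2)m - 3/2)(8m^2 - 32m + 248) + (0)
Last nonzero remainder: 8m^2 - 32m + 248. Dividing through by 8 gives the monic gcd m^2 - 4m + 31.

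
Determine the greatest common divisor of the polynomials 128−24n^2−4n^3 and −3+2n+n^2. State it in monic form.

By polynomial division,
  −4n^3−24n^2+128 = (−4n−16)(n^2+2n−3) + (20n+80)
  n^2+2n−3 = ((1/20)n−1/10)(20n+80) + (5)
  20n+80 = (4n+16)(5) + (0)
The last nonzero remainder is the constant 5, so the polynomials are coprime and gcd = 1.

1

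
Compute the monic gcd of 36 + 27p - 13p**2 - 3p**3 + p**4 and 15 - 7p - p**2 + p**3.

By polynomial division,
  p**4 - 3p**3 - 13p**2 + 27p + 36 = (p - 2)(p**3 - p**2 - 7p + 15) + (-8p**2 - 2p + 66)
  p**3 - p**2 - 7p + 15 = (-(1/8)p + 5/32)(-8p**2 - 2p + 66) + ((25/16)p + 75/16)
  -8p**2 - 2p + 66 = (-(128/25)p + 352/25)((25/16)p + 75/16) + (0)
Last nonzero remainder: (25/16)p + 75/16. Dividing through by 25/16 gives the monic gcd p + 3.

3 + p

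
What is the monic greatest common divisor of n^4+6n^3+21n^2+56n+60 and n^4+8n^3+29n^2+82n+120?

n^3+4n^2+13n+30

Apply the Euclidean algorithm:
  n^4+6n^3+21n^2+56n+60 = (n^4+8n^3+29n^2+82n+120) + (−2n^3−8n^2−26n−60)
  n^4+8n^3+29n^2+82n+120 = (−(1/2)n−2)(−2n^3−8n^2−26n−60) + (0)
Last nonzero remainder: −2n^3−8n^2−26n−60. Dividing through by −2 gives the monic gcd n^3+4n^2+13n+30.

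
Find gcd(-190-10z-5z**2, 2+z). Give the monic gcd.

Repeated division with remainder:
  -5z**2-10z-190 = (-5z)(z+2) + (-190)
  z+2 = (-(1/190)z-1/95)(-190) + (0)
The last nonzero remainder is the constant -190, so the polynomials are coprime and gcd = 1.

1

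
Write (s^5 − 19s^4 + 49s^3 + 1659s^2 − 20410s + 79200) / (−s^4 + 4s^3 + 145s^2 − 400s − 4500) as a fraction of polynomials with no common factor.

(−s^3 + 41s − 880)/(s^2 + 15s + 50)

Repeated division with remainder:
  s^5 − 19s^4 + 49s^3 + 1659s^2 − 20410s + 79200 = (−s + 15)(−s^4 + 4s^3 + 145s^2 − 400s − 4500) + (134s^3 − 916s^2 − 18910s + 146700)
  −s^4 + 4s^3 + 145s^2 − 400s − 4500 = (−(1/134)s − 95/4489)(134s^3 − 916s^2 − 18910s + 146700) + (−(69600/4489)s^2 + (1322400/4489)s − 6264000/4489)
  134s^3 − 916s^2 − 18910s + 146700 = (−(300763/34800)s − 731707/6960)(−(69600/4489)s^2 + (1322400/4489)s − 6264000/4489) + (0)
Last nonzero remainder: −(69600/4489)s^2 + (1322400/4489)s − 6264000/4489. Dividing through by −69600/4489 gives the monic gcd s^2 − 19s + 90.
Cancel s^2 − 19s + 90 from numerator and denominator to get the reduced form.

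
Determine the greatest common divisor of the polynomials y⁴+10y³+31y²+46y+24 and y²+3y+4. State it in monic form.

By polynomial division,
  y⁴+10y³+31y²+46y+24 = (y²+7y+6)(y²+3y+4) + (0)
The last nonzero remainder y²+3y+4 is already monic.

y²+3y+4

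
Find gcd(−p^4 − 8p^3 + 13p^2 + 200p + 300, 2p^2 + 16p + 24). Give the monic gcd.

p^2 + 8p + 12

Apply the Euclidean algorithm:
  −p^4 − 8p^3 + 13p^2 + 200p + 300 = (−(1/2)p^2 + 25/2)(2p^2 + 16p + 24) + (0)
Last nonzero remainder: 2p^2 + 16p + 24. Dividing through by 2 gives the monic gcd p^2 + 8p + 12.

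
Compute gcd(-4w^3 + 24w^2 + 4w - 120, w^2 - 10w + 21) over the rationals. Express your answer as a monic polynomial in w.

w - 3

Euclidean algorithm in ℚ[w]:
  -4w^3 + 24w^2 + 4w - 120 = (-4w - 16)(w^2 - 10w + 21) + (-72w + 216)
  w^2 - 10w + 21 = (-(1/72)w + 7/72)(-72w + 216) + (0)
Last nonzero remainder: -72w + 216. Dividing through by -72 gives the monic gcd w - 3.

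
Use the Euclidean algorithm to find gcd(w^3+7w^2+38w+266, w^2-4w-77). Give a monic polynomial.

w+7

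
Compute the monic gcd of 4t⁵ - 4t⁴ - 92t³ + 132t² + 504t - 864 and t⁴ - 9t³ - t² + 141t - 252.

t³ - 2t² - 15t + 36

By polynomial division,
  4t⁵ - 4t⁴ - 92t³ + 132t² + 504t - 864 = (4t + 32)(t⁴ - 9t³ - t² + 141t - 252) + (200t³ - 400t² - 3000t + 7200)
  t⁴ - 9t³ - t² + 141t - 252 = ((1/200)t - 7/200)(200t³ - 400t² - 3000t + 7200) + (0)
Last nonzero remainder: 200t³ - 400t² - 3000t + 7200. Dividing through by 200 gives the monic gcd t³ - 2t² - 15t + 36.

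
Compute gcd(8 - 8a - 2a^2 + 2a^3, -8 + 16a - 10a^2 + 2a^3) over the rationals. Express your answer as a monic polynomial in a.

2 - 3a + a^2

Repeated division with remainder:
  2a^3 - 2a^2 - 8a + 8 = (2a^3 - 10a^2 + 16a - 8) + (8a^2 - 24a + 16)
  2a^3 - 10a^2 + 16a - 8 = ((1/4)a - 1/2)(8a^2 - 24a + 16) + (0)
Last nonzero remainder: 8a^2 - 24a + 16. Dividing through by 8 gives the monic gcd a^2 - 3a + 2.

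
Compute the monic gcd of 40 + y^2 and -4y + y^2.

Repeated division with remainder:
  y^2 + 40 = (y^2 - 4y) + (4y + 40)
  y^2 - 4y = ((1/4)y - 7/2)(4y + 40) + (140)
  4y + 40 = ((1/35)y + 2/7)(140) + (0)
The last nonzero remainder is the constant 140, so the polynomials are coprime and gcd = 1.

1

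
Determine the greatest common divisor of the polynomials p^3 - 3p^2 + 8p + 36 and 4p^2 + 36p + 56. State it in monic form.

p + 2

Euclidean algorithm in ℚ[p]:
  p^3 - 3p^2 + 8p + 36 = ((1/4)p - 3)(4p^2 + 36p + 56) + (102p + 204)
  4p^2 + 36p + 56 = ((2/51)p + 14/51)(102p + 204) + (0)
Last nonzero remainder: 102p + 204. Dividing through by 102 gives the monic gcd p + 2.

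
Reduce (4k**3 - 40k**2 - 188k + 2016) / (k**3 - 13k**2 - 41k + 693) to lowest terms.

By polynomial division,
  4k**3 - 40k**2 - 188k + 2016 = (4)(k**3 - 13k**2 - 41k + 693) + (12k**2 - 24k - 756)
  k**3 - 13k**2 - 41k + 693 = ((1/12)k - 11/12)(12k**2 - 24k - 756) + (0)
Last nonzero remainder: 12k**2 - 24k - 756. Dividing through by 12 gives the monic gcd k**2 - 2k - 63.
Cancel k**2 - 2k - 63 from numerator and denominator to get the reduced form.

(4k - 32)/(k - 11)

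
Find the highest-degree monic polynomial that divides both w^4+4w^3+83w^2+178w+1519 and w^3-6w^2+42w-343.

w^2+w+49

Apply the Euclidean algorithm:
  w^4+4w^3+83w^2+178w+1519 = (w+10)(w^3-6w^2+42w-343) + (101w^2+101w+4949)
  w^3-6w^2+42w-343 = ((1/101)w-7/101)(101w^2+101w+4949) + (0)
Last nonzero remainder: 101w^2+101w+4949. Dividing through by 101 gives the monic gcd w^2+w+49.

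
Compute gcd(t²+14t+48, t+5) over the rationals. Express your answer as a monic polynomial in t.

1

By polynomial division,
  t²+14t+48 = (t+9)(t+5) + (3)
  t+5 = ((1/3)t+5/3)(3) + (0)
The last nonzero remainder is the constant 3, so the polynomials are coprime and gcd = 1.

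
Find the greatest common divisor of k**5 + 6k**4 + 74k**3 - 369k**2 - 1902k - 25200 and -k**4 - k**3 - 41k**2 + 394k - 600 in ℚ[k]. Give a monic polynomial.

By polynomial division,
  k**5 + 6k**4 + 74k**3 - 369k**2 - 1902k - 25200 = (-k - 5)(-k**4 - k**3 - 41k**2 + 394k - 600) + (28k**3 - 180k**2 - 532k - 28200)
  -k**4 - k**3 - 41k**2 + 394k - 600 = (-(1/28)k - 13/49)(28k**3 - 180k**2 - 532k - 28200) + (-(5280/49)k**2 - (5280/7)k - 396000/49)
  28k**3 - 180k**2 - 532k - 28200 = (-(343/1320)k + 2303/660)(-(5280/49)k**2 - (5280/7)k - 396000/49) + (0)
Last nonzero remainder: -(5280/49)k**2 - (5280/7)k - 396000/49. Dividing through by -5280/49 gives the monic gcd k**2 + 7k + 75.

k**2 + 7k + 75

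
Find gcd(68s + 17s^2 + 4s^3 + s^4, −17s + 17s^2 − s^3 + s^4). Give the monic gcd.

Apply the Euclidean algorithm:
  s^4 + 4s^3 + 17s^2 + 68s = (s^4 − s^3 + 17s^2 − 17s) + (5s^3 + 85s)
  s^4 − s^3 + 17s^2 − 17s = ((1/5)s − 1/5)(5s^3 + 85s) + (0)
Last nonzero remainder: 5s^3 + 85s. Dividing through by 5 gives the monic gcd s^3 + 17s.

17s + s^3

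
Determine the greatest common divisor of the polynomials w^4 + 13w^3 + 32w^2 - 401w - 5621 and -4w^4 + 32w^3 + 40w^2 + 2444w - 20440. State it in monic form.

w^3 + 2w^2 + 10w - 511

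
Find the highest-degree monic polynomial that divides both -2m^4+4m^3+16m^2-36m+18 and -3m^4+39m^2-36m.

m^2-4m+3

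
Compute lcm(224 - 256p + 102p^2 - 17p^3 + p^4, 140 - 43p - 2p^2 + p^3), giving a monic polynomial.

By polynomial division,
  p^4 - 17p^3 + 102p^2 - 256p + 224 = (p - 15)(p^3 - 2p^2 - 43p + 140) + (115p^2 - 1041p + 2324)
  p^3 - 2p^2 - 43p + 140 = ((1/115)p + 811/13225)(115p^2 - 1041p + 2324) + ((8316/13225)p - 33264/13225)
  115p^2 - 1041p + 2324 = ((1520875/8316)p - 1097675/1188)((8316/13225)p - 33264/13225) + (0)
Last nonzero remainder: (8316/13225)p - 33264/13225. Dividing through by 8316/13225 gives the monic gcd p - 4.
Then lcm(f, g) = f·g / gcd(f, g); expanding and making the result monic gives the answer.

-7840 + 9408p - 3858p^2 + 543p^3 + 33p^4 - 15p^5 + p^6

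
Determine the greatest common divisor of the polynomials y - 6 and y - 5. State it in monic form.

Euclidean algorithm in ℚ[y]:
  y - 6 = (y - 5) + (-1)
  y - 5 = (-y + 5)(-1) + (0)
The last nonzero remainder is the constant -1, so the polynomials are coprime and gcd = 1.

1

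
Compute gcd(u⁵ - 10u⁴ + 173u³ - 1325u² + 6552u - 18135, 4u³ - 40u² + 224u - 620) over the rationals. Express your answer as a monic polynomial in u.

u³ - 10u² + 56u - 155

Euclidean algorithm in ℚ[u]:
  u⁵ - 10u⁴ + 173u³ - 1325u² + 6552u - 18135 = ((1/4)u² + 117/4)(4u³ - 40u² + 224u - 620) + (0)
Last nonzero remainder: 4u³ - 40u² + 224u - 620. Dividing through by 4 gives the monic gcd u³ - 10u² + 56u - 155.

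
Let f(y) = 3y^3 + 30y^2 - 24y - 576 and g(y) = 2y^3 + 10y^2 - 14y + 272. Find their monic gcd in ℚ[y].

Euclidean algorithm in ℚ[y]:
  3y^3 + 30y^2 - 24y - 576 = (3/2)(2y^3 + 10y^2 - 14y + 272) + (15y^2 - 3y - 984)
  2y^3 + 10y^2 - 14y + 272 = ((2/15)y + 52/75)(15y^2 - 3y - 984) + ((2982/25)y + 23856/25)
  15y^2 - 3y - 984 = ((125/994)y - 1025/994)((2982/25)y + 23856/25) + (0)
Last nonzero remainder: (2982/25)y + 23856/25. Dividing through by 2982/25 gives the monic gcd y + 8.

y + 8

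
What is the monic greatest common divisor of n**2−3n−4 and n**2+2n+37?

1

By polynomial division,
  n**2−3n−4 = (n**2+2n+37) + (−5n−41)
  n**2+2n+37 = (−(1/5)n+31/25)(−5n−41) + (2196/25)
  −5n−41 = (−(125/2196)n−1025/2196)(2196/25) + (0)
The last nonzero remainder is the constant 2196/25, so the polynomials are coprime and gcd = 1.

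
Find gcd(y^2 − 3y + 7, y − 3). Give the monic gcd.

Apply the Euclidean algorithm:
  y^2 − 3y + 7 = (y)(y − 3) + (7)
  y − 3 = ((1/7)y − 3/7)(7) + (0)
The last nonzero remainder is the constant 7, so the polynomials are coprime and gcd = 1.

1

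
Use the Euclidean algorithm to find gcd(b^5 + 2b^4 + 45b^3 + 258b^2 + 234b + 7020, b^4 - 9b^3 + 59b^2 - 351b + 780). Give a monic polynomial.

Apply the Euclidean algorithm:
  b^5 + 2b^4 + 45b^3 + 258b^2 + 234b + 7020 = (b + 11)(b^4 - 9b^3 + 59b^2 - 351b + 780) + (85b^3 - 40b^2 + 3315b - 1560)
  b^4 - 9b^3 + 59b^2 - 351b + 780 = ((1/85)b - 29/289)(85b^3 - 40b^2 + 3315b - 1560) + ((4620/289)b^2 + 180180/289)
  85b^3 - 40b^2 + 3315b - 1560 = ((4913/924)b - 578/231)((4620/289)b^2 + 180180/289) + (0)
Last nonzero remainder: (4620/289)b^2 + 180180/289. Dividing through by 4620/289 gives the monic gcd b^2 + 39.

b^2 + 39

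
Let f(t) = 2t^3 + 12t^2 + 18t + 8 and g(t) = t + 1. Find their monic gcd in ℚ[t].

t + 1

Repeated division with remainder:
  2t^3 + 12t^2 + 18t + 8 = (2t^2 + 10t + 8)(t + 1) + (0)
The last nonzero remainder t + 1 is already monic.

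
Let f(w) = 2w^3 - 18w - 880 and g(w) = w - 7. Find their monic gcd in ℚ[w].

Euclidean algorithm in ℚ[w]:
  2w^3 - 18w - 880 = (2w^2 + 14w + 80)(w - 7) + (-320)
  w - 7 = (-(1/320)w + 7/320)(-320) + (0)
The last nonzero remainder is the constant -320, so the polynomials are coprime and gcd = 1.

1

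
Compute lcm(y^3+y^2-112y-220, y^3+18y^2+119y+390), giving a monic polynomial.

Apply the Euclidean algorithm:
  y^3+y^2-112y-220 = (y^3+18y^2+119y+390) + (-17y^2-231y-610)
  y^3+18y^2+119y+390 = (-(1/17)y-75/289)(-17y^2-231y-610) + ((6696/289)y+66960/289)
  -17y^2-231y-610 = (-(4913/6696)y-17629/6696)((6696/289)y+66960/289) + (0)
Last nonzero remainder: (6696/289)y+66960/289. Dividing through by 6696/289 gives the monic gcd y+10.
Then lcm(f, g) = f·g / gcd(f, g); expanding and making the result monic gives the answer.

y^5+9y^4-65y^3-1077y^2-6128y-8580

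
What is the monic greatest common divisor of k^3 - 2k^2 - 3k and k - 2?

By polynomial division,
  k^3 - 2k^2 - 3k = (k^2 - 3)(k - 2) + (-6)
  k - 2 = (-(1/6)k + 1/3)(-6) + (0)
The last nonzero remainder is the constant -6, so the polynomials are coprime and gcd = 1.

1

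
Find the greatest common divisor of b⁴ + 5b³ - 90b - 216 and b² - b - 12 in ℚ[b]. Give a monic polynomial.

b² - b - 12

Repeated division with remainder:
  b⁴ + 5b³ - 90b - 216 = (b² + 6b + 18)(b² - b - 12) + (0)
The last nonzero remainder b² - b - 12 is already monic.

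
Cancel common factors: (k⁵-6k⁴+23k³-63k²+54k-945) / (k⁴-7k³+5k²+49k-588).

Apply the Euclidean algorithm:
  k⁵-6k⁴+23k³-63k²+54k-945 = (k+1)(k⁴-7k³+5k²+49k-588) + (25k³-117k²+593k-357)
  k⁴-7k³+5k²+49k-588 = ((1/25)k-58/625)(25k³-117k²+593k-357) + (-(18486/625)k²+(73944/625)k-388206/625)
  25k³-117k²+593k-357 = (-(15625/18486)k+10625/18486)(-(18486/625)k²+(73944/625)k-388206/625) + (0)
Last nonzero remainder: -(18486/625)k²+(73944/625)k-388206/625. Dividing through by -18486/625 gives the monic gcd k²-4k+21.
Cancel k²-4k+21 from numerator and denominator to get the reduced form.

(k³-2k²-6k-45)/(k²-3k-28)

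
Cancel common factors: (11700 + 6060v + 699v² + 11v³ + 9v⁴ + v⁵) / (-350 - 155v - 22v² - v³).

Euclidean algorithm in ℚ[v]:
  v⁵ + 9v⁴ + 11v³ + 699v² + 6060v + 11700 = (-v² + 13v - 142)(-v³ - 22v² - 155v - 350) + (-760v² - 11400v - 38000)
  -v³ - 22v² - 155v - 350 = ((1/760)v + 7/760)(-760v² - 11400v - 38000) + (0)
Last nonzero remainder: -760v² - 11400v - 38000. Dividing through by -760 gives the monic gcd v² + 15v + 50.
Cancel v² + 15v + 50 from numerator and denominator to get the reduced form.

(-234 - 51v + 6v² - v³)/(7 + v)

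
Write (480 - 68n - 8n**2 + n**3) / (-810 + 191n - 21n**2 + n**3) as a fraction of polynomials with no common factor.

(-48 + 2n + n**2)/(81 - 11n + n**2)

Repeated division with remainder:
  n**3 - 8n**2 - 68n + 480 = (n**3 - 21n**2 + 191n - 810) + (13n**2 - 259n + 1290)
  n**3 - 21n**2 + 191n - 810 = ((1/13)n - 14/169)(13n**2 - 259n + 1290) + ((11883/169)n - 118830/169)
  13n**2 - 259n + 1290 = ((2197/11883)n - 7267/3961)((11883/169)n - 118830/169) + (0)
Last nonzero remainder: (11883/169)n - 118830/169. Dividing through by 11883/169 gives the monic gcd n - 10.
Cancel n - 10 from numerator and denominator to get the reduced form.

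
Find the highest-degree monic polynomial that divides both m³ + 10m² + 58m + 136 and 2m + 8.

m + 4

By polynomial division,
  m³ + 10m² + 58m + 136 = ((1/2)m² + 3m + 17)(2m + 8) + (0)
Last nonzero remainder: 2m + 8. Dividing through by 2 gives the monic gcd m + 4.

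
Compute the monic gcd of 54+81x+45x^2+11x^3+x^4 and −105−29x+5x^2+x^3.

Apply the Euclidean algorithm:
  x^4+11x^3+45x^2+81x+54 = (x+6)(x^3+5x^2−29x−105) + (44x^2+360x+684)
  x^3+5x^2−29x−105 = ((1/44)x−35/484)(44x^2+360x+684) + (−(2240/121)x−6720/121)
  44x^2+360x+684 = (−(1331/560)x−6897/560)(−(2240/121)x−6720/121) + (0)
Last nonzero remainder: −(2240/121)x−6720/121. Dividing through by −2240/121 gives the monic gcd x+3.

3+x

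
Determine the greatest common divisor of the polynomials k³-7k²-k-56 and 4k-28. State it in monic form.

1

Euclidean algorithm in ℚ[k]:
  k³-7k²-k-56 = ((1/4)k²-1/4)(4k-28) + (-63)
  4k-28 = (-(4/63)k+4/9)(-63) + (0)
The last nonzero remainder is the constant -63, so the polynomials are coprime and gcd = 1.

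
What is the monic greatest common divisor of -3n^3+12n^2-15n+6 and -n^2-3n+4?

n-1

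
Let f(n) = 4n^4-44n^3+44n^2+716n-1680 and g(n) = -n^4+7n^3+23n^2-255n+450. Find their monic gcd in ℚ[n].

n^2-8n+15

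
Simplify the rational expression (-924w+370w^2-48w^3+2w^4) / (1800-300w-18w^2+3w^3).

(154w-36w^2+2w^3)/(-300+3w^2)

Repeated division with remainder:
  2w^4-48w^3+370w^2-924w = ((2/3)w-12)(3w^3-18w^2-300w+1800) + (354w^2-5724w+21600)
  3w^3-18w^2-300w+1800 = ((1/118)w+300/3481)(354w^2-5724w+21600) + ((35700/3481)w-214200/3481)
  354w^2-5724w+21600 = ((205379/5950)w-41772/119)((35700/3481)w-214200/3481) + (0)
Last nonzero remainder: (35700/3481)w-214200/3481. Dividing through by 35700/3481 gives the monic gcd w-6.
Cancel w-6 from numerator and denominator to get the reduced form.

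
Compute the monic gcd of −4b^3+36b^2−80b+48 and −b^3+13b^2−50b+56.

b−2

Repeated division with remainder:
  −4b^3+36b^2−80b+48 = (4)(−b^3+13b^2−50b+56) + (−16b^2+120b−176)
  −b^3+13b^2−50b+56 = ((1/16)b−11/32)(−16b^2+120b−176) + ((9/4)b−9/2)
  −16b^2+120b−176 = (−(64/9)b+352/9)((9/4)b−9/2) + (0)
Last nonzero remainder: (9/4)b−9/2. Dividing through by 9/4 gives the monic gcd b−2.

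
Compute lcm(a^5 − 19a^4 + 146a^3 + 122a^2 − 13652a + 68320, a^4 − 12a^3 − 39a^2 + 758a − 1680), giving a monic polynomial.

Euclidean algorithm in ℚ[a]:
  a^5 − 19a^4 + 146a^3 + 122a^2 − 13652a + 68320 = (a − 7)(a^4 − 12a^3 − 39a^2 + 758a − 1680) + (101a^3 − 909a^2 − 6666a + 56560)
  a^4 − 12a^3 − 39a^2 + 758a − 1680 = ((1/101)a − 3/101)(101a^3 − 909a^2 − 6666a + 56560) + (0)
Last nonzero remainder: 101a^3 − 909a^2 − 6666a + 56560. Dividing through by 101 gives the monic gcd a^3 − 9a^2 − 66a + 560.
Then lcm(f, g) = f·g / gcd(f, g); expanding and making the result monic gives the answer.

a^6 − 22a^5 + 203a^4 − 316a^3 − 14018a^2 + 109276a − 204960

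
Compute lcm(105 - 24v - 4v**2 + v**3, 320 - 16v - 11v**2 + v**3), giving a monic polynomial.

6720 - 3216v + 233v**2 + 104v**3 - 20v**4 + v**5

By polynomial division,
  v**3 - 4v**2 - 24v + 105 = (v**3 - 11v**2 - 16v + 320) + (7v**2 - 8v - 215)
  v**3 - 11v**2 - 16v + 320 = ((1/7)v - 69/49)(7v**2 - 8v - 215) + ((169/49)v + 845/49)
  7v**2 - 8v - 215 = ((343/169)v - 2107/169)((169/49)v + 845/49) + (0)
Last nonzero remainder: (169/49)v + 845/49. Dividing through by 169/49 gives the monic gcd v + 5.
Then lcm(f, g) = f·g / gcd(f, g); expanding and making the result monic gives the answer.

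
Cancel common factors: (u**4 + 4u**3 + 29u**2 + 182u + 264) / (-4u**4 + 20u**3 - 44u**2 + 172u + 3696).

Euclidean algorithm in ℚ[u]:
  u**4 + 4u**3 + 29u**2 + 182u + 264 = (-1/4)(-4u**4 + 20u**3 - 44u**2 + 172u + 3696) + (9u**3 + 18u**2 + 225u + 1188)
  -4u**4 + 20u**3 - 44u**2 + 172u + 3696 = (-(4/9)u + 28/9)(9u**3 + 18u**2 + 225u + 1188) + (0)
Last nonzero remainder: 9u**3 + 18u**2 + 225u + 1188. Dividing through by 9 gives the monic gcd u**3 + 2u**2 + 25u + 132.
Cancel u**3 + 2u**2 + 25u + 132 from numerator and denominator to get the reduced form.

(-u - 2)/(4u - 28)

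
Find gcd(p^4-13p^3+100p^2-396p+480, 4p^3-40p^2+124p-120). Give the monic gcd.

Euclidean algorithm in ℚ[p]:
  p^4-13p^3+100p^2-396p+480 = ((1/4)p-3/4)(4p^3-40p^2+124p-120) + (39p^2-273p+390)
  4p^3-40p^2+124p-120 = ((4/39)p-4/13)(39p^2-273p+390) + (0)
Last nonzero remainder: 39p^2-273p+390. Dividing through by 39 gives the monic gcd p^2-7p+10.

p^2-7p+10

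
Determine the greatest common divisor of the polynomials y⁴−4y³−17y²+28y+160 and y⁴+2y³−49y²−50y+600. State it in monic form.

Euclidean algorithm in ℚ[y]:
  y⁴−4y³−17y²+28y+160 = (y⁴+2y³−49y²−50y+600) + (−6y³+32y²+78y−440)
  y⁴+2y³−49y²−50y+600 = (−(1/6)y−11/9)(−6y³+32y²+78y−440) + ((28/9)y²−28y+560/9)
  −6y³+32y²+78y−440 = (−(27/14)y−99/14)((28/9)y²−28y+560/9) + (0)
Last nonzero remainder: (28/9)y²−28y+560/9. Dividing through by 28/9 gives the monic gcd y²−9y+20.

y²−9y+20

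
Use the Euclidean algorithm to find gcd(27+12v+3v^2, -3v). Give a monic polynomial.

1

Apply the Euclidean algorithm:
  3v^2+12v+27 = (-v-4)(-3v) + (27)
  -3v = (-(1/9)v)(27) + (0)
The last nonzero remainder is the constant 27, so the polynomials are coprime and gcd = 1.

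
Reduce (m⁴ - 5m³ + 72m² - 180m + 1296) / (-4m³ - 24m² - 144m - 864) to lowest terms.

Apply the Euclidean algorithm:
  m⁴ - 5m³ + 72m² - 180m + 1296 = (-(1/4)m + 11/4)(-4m³ - 24m² - 144m - 864) + (102m² + 3672)
  -4m³ - 24m² - 144m - 864 = (-(2/51)m - 4/17)(102m² + 3672) + (0)
Last nonzero remainder: 102m² + 3672. Dividing through by 102 gives the monic gcd m² + 36.
Cancel m² + 36 from numerator and denominator to get the reduced form.

(-m² + 5m - 36)/(4m + 24)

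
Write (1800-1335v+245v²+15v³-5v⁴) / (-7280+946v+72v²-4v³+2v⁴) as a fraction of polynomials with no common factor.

(-45+30v-5v²)/(182-10v+2v²)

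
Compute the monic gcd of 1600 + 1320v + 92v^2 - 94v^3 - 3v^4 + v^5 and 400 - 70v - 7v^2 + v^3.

400 - 70v - 7v^2 + v^3

By polynomial division,
  v^5 - 3v^4 - 94v^3 + 92v^2 + 1320v + 1600 = (v^2 + 4v + 4)(v^3 - 7v^2 - 70v + 400) + (0)
The last nonzero remainder v^3 - 7v^2 - 70v + 400 is already monic.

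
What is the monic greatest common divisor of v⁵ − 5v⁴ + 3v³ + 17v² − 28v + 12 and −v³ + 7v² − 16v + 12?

v² − 5v + 6

Apply the Euclidean algorithm:
  v⁵ − 5v⁴ + 3v³ + 17v² − 28v + 12 = (−v² − 2v − 1)(−v³ + 7v² − 16v + 12) + (4v² − 20v + 24)
  −v³ + 7v² − 16v + 12 = (−(1/4)v + 1/2)(4v² − 20v + 24) + (0)
Last nonzero remainder: 4v² − 20v + 24. Dividing through by 4 gives the monic gcd v² − 5v + 6.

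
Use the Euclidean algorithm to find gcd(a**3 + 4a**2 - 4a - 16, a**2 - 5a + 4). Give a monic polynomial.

1

Repeated division with remainder:
  a**3 + 4a**2 - 4a - 16 = (a + 9)(a**2 - 5a + 4) + (37a - 52)
  a**2 - 5a + 4 = ((1/37)a - 133/1369)(37a - 52) + (-1440/1369)
  37a - 52 = (-(50653/1440)a + 17797/360)(-1440/1369) + (0)
The last nonzero remainder is the constant -1440/1369, so the polynomials are coprime and gcd = 1.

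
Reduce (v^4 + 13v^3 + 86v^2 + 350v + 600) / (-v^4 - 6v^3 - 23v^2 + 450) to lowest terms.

Repeated division with remainder:
  v^4 + 13v^3 + 86v^2 + 350v + 600 = (-1)(-v^4 - 6v^3 - 23v^2 + 450) + (7v^3 + 63v^2 + 350v + 1050)
  -v^4 - 6v^3 - 23v^2 + 450 = (-(1/7)v + 3/7)(7v^3 + 63v^2 + 350v + 1050) + (0)
Last nonzero remainder: 7v^3 + 63v^2 + 350v + 1050. Dividing through by 7 gives the monic gcd v^3 + 9v^2 + 50v + 150.
Cancel v^3 + 9v^2 + 50v + 150 from numerator and denominator to get the reduced form.

(-v - 4)/(v - 3)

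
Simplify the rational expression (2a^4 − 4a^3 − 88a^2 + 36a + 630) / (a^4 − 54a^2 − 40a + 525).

(2a + 6)/(a + 5)

Repeated division with remainder:
  2a^4 − 4a^3 − 88a^2 + 36a + 630 = (2)(a^4 − 54a^2 − 40a + 525) + (−4a^3 + 20a^2 + 116a − 420)
  a^4 − 54a^2 − 40a + 525 = (−(1/4)a − 5/4)(−4a^3 + 20a^2 + 116a − 420) + (0)
Last nonzero remainder: −4a^3 + 20a^2 + 116a − 420. Dividing through by −4 gives the monic gcd a^3 − 5a^2 − 29a + 105.
Cancel a^3 − 5a^2 − 29a + 105 from numerator and denominator to get the reduced form.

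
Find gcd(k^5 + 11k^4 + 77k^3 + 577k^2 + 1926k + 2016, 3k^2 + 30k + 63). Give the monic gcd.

k^2 + 10k + 21

Apply the Euclidean algorithm:
  k^5 + 11k^4 + 77k^3 + 577k^2 + 1926k + 2016 = ((1/3)k^3 + (1/3)k^2 + (46/3)k + 32)(3k^2 + 30k + 63) + (0)
Last nonzero remainder: 3k^2 + 30k + 63. Dividing through by 3 gives the monic gcd k^2 + 10k + 21.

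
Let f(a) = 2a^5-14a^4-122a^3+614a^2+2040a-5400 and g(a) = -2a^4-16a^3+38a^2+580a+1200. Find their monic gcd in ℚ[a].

Euclidean algorithm in ℚ[a]:
  2a^5-14a^4-122a^3+614a^2+2040a-5400 = (-a+15)(-2a^4-16a^3+38a^2+580a+1200) + (156a^3+624a^2-5460a-23400)
  -2a^4-16a^3+38a^2+580a+1200 = (-(1/78)a-2/39)(156a^3+624a^2-5460a-23400) + (0)
Last nonzero remainder: 156a^3+624a^2-5460a-23400. Dividing through by 156 gives the monic gcd a^3+4a^2-35a-150.

a^3+4a^2-35a-150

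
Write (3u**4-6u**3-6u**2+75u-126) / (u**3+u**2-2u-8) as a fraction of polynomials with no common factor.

(3u**3-6u+63)/(u**2+3u+4)

Euclidean algorithm in ℚ[u]:
  3u**4-6u**3-6u**2+75u-126 = (3u-9)(u**3+u**2-2u-8) + (9u**2+81u-198)
  u**3+u**2-2u-8 = ((1/9)u-8/9)(9u**2+81u-198) + (92u-184)
  9u**2+81u-198 = ((9/92)u+99/92)(92u-184) + (0)
Last nonzero remainder: 92u-184. Dividing through by 92 gives the monic gcd u-2.
Cancel u-2 from numerator and denominator to get the reduced form.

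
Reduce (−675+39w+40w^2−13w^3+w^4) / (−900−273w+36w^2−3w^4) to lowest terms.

(9−w)/(12+3w)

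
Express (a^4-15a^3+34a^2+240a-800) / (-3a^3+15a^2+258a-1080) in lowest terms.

By polynomial division,
  a^4-15a^3+34a^2+240a-800 = (-(1/3)a+10/3)(-3a^3+15a^2+258a-1080) + (70a^2-980a+2800)
  -3a^3+15a^2+258a-1080 = (-(3/70)a-27/70)(70a^2-980a+2800) + (0)
Last nonzero remainder: 70a^2-980a+2800. Dividing through by 70 gives the monic gcd a^2-14a+40.
Cancel a^2-14a+40 from numerator and denominator to get the reduced form.

(-a^2+a+20)/(3a+27)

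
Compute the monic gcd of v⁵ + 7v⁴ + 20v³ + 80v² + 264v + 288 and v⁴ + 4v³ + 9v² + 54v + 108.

Repeated division with remainder:
  v⁵ + 7v⁴ + 20v³ + 80v² + 264v + 288 = (v + 3)(v⁴ + 4v³ + 9v² + 54v + 108) + (−v³ − v² − 6v − 36)
  v⁴ + 4v³ + 9v² + 54v + 108 = (−v − 3)(−v³ − v² − 6v − 36) + (0)
Last nonzero remainder: −v³ − v² − 6v − 36. Dividing through by −1 gives the monic gcd v³ + v² + 6v + 36.

v³ + v² + 6v + 36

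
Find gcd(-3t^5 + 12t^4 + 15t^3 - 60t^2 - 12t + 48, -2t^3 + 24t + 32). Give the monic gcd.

By polynomial division,
  -3t^5 + 12t^4 + 15t^3 - 60t^2 - 12t + 48 = ((3/2)t^2 - 6t + 21/2)(-2t^3 + 24t + 32) + (36t^2 - 72t - 288)
  -2t^3 + 24t + 32 = (-(1/18)t - 1/9)(36t^2 - 72t - 288) + (0)
Last nonzero remainder: 36t^2 - 72t - 288. Dividing through by 36 gives the monic gcd t^2 - 2t - 8.

t^2 - 2t - 8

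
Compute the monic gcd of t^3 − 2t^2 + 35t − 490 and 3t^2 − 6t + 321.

By polynomial division,
  t^3 − 2t^2 + 35t − 490 = ((1/3)t)(3t^2 − 6t + 321) + (−72t − 490)
  3t^2 − 6t + 321 = (−(1/24)t + 317/864)(−72t − 490) + (216337/432)
  −72t − 490 = (−(31104/216337)t − 211680/216337)(216337/432) + (0)
The last nonzero remainder is the constant 216337/432, so the polynomials are coprime and gcd = 1.

1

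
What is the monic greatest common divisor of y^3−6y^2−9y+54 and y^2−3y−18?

y^2−3y−18

By polynomial division,
  y^3−6y^2−9y+54 = (y−3)(y^2−3y−18) + (0)
The last nonzero remainder y^2−3y−18 is already monic.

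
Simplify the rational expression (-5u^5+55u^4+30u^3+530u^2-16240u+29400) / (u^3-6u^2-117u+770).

Apply the Euclidean algorithm:
  -5u^5+55u^4+30u^3+530u^2-16240u+29400 = (-5u^2+25u-405)(u^3-6u^2-117u+770) + (4875u^2-82875u+341250)
  u^3-6u^2-117u+770 = ((1/4875)u+11/4875)(4875u^2-82875u+341250) + (0)
Last nonzero remainder: 4875u^2-82875u+341250. Dividing through by 4875 gives the monic gcd u^2-17u+70.
Cancel u^2-17u+70 from numerator and denominator to get the reduced form.

(-5u^3-30u^2-130u+420)/(u+11)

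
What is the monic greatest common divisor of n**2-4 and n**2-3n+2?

n-2

Apply the Euclidean algorithm:
  n**2-4 = (n**2-3n+2) + (3n-6)
  n**2-3n+2 = ((1/3)n-1/3)(3n-6) + (0)
Last nonzero remainder: 3n-6. Dividing through by 3 gives the monic gcd n-2.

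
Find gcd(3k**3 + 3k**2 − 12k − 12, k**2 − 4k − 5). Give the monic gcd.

k + 1

Apply the Euclidean algorithm:
  3k**3 + 3k**2 − 12k − 12 = (3k + 15)(k**2 − 4k − 5) + (63k + 63)
  k**2 − 4k − 5 = ((1/63)k − 5/63)(63k + 63) + (0)
Last nonzero remainder: 63k + 63. Dividing through by 63 gives the monic gcd k + 1.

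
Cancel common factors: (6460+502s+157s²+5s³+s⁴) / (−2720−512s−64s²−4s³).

Apply the Euclidean algorithm:
  s⁴+5s³+157s²+502s+6460 = (−(1/4)s+11/4)(−4s³−64s²−512s−2720) + (205s²+1230s+13940)
  −4s³−64s²−512s−2720 = (−(4/205)s−8/41)(205s²+1230s+13940) + (0)
Last nonzero remainder: 205s²+1230s+13940. Dividing through by 205 gives the monic gcd s²+6s+68.
Cancel s²+6s+68 from numerator and denominator to get the reduced form.

(−95+s−s²)/(40+4s)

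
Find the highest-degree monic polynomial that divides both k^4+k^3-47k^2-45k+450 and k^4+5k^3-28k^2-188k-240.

Euclidean algorithm in ℚ[k]:
  k^4+k^3-47k^2-45k+450 = (k^4+5k^3-28k^2-188k-240) + (-4k^3-19k^2+143k+690)
  k^4+5k^3-28k^2-188k-240 = (-(1/4)k-1/16)(-4k^3-19k^2+143k+690) + ((105/16)k^2-(105/16)k-1575/8)
  -4k^3-19k^2+143k+690 = (-(64/105)k-368/105)((105/16)k^2-(105/16)k-1575/8) + (0)
Last nonzero remainder: (105/16)k^2-(105/16)k-1575/8. Dividing through by 105/16 gives the monic gcd k^2-k-30.

k^2-k-30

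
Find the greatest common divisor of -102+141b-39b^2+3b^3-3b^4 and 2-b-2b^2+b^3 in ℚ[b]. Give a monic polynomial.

2-3b+b^2

Euclidean algorithm in ℚ[b]:
  -3b^4+3b^3-39b^2+141b-102 = (-3b-3)(b^3-2b^2-b+2) + (-48b^2+144b-96)
  b^3-2b^2-b+2 = (-(1/48)b-1/48)(-48b^2+144b-96) + (0)
Last nonzero remainder: -48b^2+144b-96. Dividing through by -48 gives the monic gcd b^2-3b+2.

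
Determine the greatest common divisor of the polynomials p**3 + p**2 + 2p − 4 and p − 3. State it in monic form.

1

Apply the Euclidean algorithm:
  p**3 + p**2 + 2p − 4 = (p**2 + 4p + 14)(p − 3) + (38)
  p − 3 = ((1/38)p − 3/38)(38) + (0)
The last nonzero remainder is the constant 38, so the polynomials are coprime and gcd = 1.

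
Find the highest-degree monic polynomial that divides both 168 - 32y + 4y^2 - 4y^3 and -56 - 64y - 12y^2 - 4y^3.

By polynomial division,
  -4y^3 + 4y^2 - 32y + 168 = (-4y^3 - 12y^2 - 64y - 56) + (16y^2 + 32y + 224)
  -4y^3 - 12y^2 - 64y - 56 = (-(1/4)y - 1/4)(16y^2 + 32y + 224) + (0)
Last nonzero remainder: 16y^2 + 32y + 224. Dividing through by 16 gives the monic gcd y^2 + 2y + 14.

14 + 2y + y^2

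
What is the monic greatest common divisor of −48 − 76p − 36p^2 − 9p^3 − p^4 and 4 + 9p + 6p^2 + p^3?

Euclidean algorithm in ℚ[p]:
  −p^4 − 9p^3 − 36p^2 − 76p − 48 = (−p − 3)(p^3 + 6p^2 + 9p + 4) + (−9p^2 − 45p − 36)
  p^3 + 6p^2 + 9p + 4 = (−(1/9)p − 1/9)(−9p^2 − 45p − 36) + (0)
Last nonzero remainder: −9p^2 − 45p − 36. Dividing through by −9 gives the monic gcd p^2 + 5p + 4.

4 + 5p + p^2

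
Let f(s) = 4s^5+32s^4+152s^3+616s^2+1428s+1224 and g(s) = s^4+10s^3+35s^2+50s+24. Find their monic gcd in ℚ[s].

s^2+5s+6

Repeated division with remainder:
  4s^5+32s^4+152s^3+616s^2+1428s+1224 = (4s-8)(s^4+10s^3+35s^2+50s+24) + (92s^3+696s^2+1732s+1416)
  s^4+10s^3+35s^2+50s+24 = ((1/92)s+14/529)(92s^3+696s^2+1732s+1416) + (-(1188/529)s^2-(5940/529)s-7128/529)
  92s^3+696s^2+1732s+1416 = (-(12167/297)s-31211/297)(-(1188/529)s^2-(5940/529)s-7128/529) + (0)
Last nonzero remainder: -(1188/529)s^2-(5940/529)s-7128/529. Dividing through by -1188/529 gives the monic gcd s^2+5s+6.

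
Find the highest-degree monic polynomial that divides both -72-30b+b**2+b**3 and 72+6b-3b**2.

-24-2b+b**2

Apply the Euclidean algorithm:
  b**3+b**2-30b-72 = (-(1/3)b-1)(-3b**2+6b+72) + (0)
Last nonzero remainder: -3b**2+6b+72. Dividing through by -3 gives the monic gcd b**2-2b-24.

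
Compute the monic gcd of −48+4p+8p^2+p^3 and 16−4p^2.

−2+p

By polynomial division,
  p^3+8p^2+4p−48 = (−(1/4)p−2)(−4p^2+16) + (8p−16)
  −4p^2+16 = (−(1/2)p−1)(8p−16) + (0)
Last nonzero remainder: 8p−16. Dividing through by 8 gives the monic gcd p−2.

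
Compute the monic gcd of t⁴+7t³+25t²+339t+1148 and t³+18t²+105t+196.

t²+11t+28

By polynomial division,
  t⁴+7t³+25t²+339t+1148 = (t-11)(t³+18t²+105t+196) + (118t²+1298t+3304)
  t³+18t²+105t+196 = ((1/118)t+7/118)(118t²+1298t+3304) + (0)
Last nonzero remainder: 118t²+1298t+3304. Dividing through by 118 gives the monic gcd t²+11t+28.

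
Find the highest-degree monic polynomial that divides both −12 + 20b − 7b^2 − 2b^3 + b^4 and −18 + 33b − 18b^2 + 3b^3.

Apply the Euclidean algorithm:
  b^4 − 2b^3 − 7b^2 + 20b − 12 = ((1/3)b + 4/3)(3b^3 − 18b^2 + 33b − 18) + (6b^2 − 18b + 12)
  3b^3 − 18b^2 + 33b − 18 = ((1/2)b − 3/2)(6b^2 − 18b + 12) + (0)
Last nonzero remainder: 6b^2 − 18b + 12. Dividing through by 6 gives the monic gcd b^2 − 3b + 2.

2 − 3b + b^2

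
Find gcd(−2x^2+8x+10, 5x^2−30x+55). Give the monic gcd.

1

Euclidean algorithm in ℚ[x]:
  −2x^2+8x+10 = (−2/5)(5x^2−30x+55) + (−4x+32)
  5x^2−30x+55 = (−(5/4)x−5/2)(−4x+32) + (135)
  −4x+32 = (−(4/135)x+32/135)(135) + (0)
The last nonzero remainder is the constant 135, so the polynomials are coprime and gcd = 1.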